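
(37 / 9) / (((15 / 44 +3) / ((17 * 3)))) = 27676 / 441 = 62.76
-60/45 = -1.33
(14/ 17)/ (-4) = -0.21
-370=-370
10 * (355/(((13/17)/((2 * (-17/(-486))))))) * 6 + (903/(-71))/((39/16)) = 145294804/74763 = 1943.41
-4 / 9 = -0.44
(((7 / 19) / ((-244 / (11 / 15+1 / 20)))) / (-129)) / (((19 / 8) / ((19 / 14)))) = 47 / 8970660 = 0.00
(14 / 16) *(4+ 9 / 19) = 595 / 152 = 3.91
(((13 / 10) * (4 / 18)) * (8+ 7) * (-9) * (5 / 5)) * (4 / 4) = -39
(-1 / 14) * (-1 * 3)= 3 / 14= 0.21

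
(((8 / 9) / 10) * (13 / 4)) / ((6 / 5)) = 13 / 54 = 0.24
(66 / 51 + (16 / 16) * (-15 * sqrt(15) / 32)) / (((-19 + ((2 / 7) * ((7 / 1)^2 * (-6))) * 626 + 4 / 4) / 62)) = -62 / 40647 + 155 * sqrt(15) / 280544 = 0.00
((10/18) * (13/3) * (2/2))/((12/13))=845/324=2.61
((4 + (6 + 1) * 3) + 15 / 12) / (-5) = -21 / 4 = -5.25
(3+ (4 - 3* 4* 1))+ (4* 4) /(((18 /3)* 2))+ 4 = 1 /3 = 0.33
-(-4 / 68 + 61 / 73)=-964 / 1241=-0.78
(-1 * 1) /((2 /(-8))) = 4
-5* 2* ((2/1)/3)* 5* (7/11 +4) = -1700/11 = -154.55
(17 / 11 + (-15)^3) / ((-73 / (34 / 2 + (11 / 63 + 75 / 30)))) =909.20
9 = 9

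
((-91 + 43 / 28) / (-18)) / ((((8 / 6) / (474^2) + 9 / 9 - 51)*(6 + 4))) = -9380223 / 943639088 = -0.01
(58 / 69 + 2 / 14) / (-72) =-475 / 34776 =-0.01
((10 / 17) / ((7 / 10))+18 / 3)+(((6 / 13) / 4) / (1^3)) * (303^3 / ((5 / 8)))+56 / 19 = 754762860214 / 146965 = 5135664.00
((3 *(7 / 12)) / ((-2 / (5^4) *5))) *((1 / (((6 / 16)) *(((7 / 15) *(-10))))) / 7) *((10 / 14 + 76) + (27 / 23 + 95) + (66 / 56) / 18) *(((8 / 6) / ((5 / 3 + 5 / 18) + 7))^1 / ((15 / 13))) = 199.50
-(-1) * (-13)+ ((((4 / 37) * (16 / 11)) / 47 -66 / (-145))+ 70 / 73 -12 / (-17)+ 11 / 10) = -9.78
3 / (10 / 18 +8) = 0.35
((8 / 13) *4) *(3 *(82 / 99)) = 2624 / 429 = 6.12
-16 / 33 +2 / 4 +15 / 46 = 259 / 759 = 0.34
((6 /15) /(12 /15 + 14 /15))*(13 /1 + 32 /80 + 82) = 1431 /65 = 22.02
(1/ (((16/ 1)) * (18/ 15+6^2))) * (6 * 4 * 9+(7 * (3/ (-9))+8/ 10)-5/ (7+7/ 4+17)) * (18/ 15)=331051/ 766320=0.43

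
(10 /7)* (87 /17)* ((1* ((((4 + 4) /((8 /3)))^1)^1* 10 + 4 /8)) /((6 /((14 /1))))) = 8845 /17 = 520.29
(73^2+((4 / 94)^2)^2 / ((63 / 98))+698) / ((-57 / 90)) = -2646885367070 / 278141817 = -9516.32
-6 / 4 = -3 / 2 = -1.50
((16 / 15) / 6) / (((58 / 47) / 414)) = 8648 / 145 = 59.64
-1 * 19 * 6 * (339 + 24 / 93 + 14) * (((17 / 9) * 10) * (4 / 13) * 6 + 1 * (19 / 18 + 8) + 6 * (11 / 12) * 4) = -3209880463 / 1209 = -2654987.98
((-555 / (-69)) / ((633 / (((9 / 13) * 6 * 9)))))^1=29970 / 63089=0.48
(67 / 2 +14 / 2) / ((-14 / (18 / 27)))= -27 / 14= -1.93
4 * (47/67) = 2.81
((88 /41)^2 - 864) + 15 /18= -8659435 /10086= -858.56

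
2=2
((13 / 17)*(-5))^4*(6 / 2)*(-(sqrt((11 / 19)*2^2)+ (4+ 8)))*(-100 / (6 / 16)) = 28561000000*sqrt(209) / 1586899+ 171366000000 / 83521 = 2311965.40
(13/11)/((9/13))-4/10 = 647/495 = 1.31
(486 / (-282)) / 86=-81 / 4042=-0.02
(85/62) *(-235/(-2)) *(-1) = -161.09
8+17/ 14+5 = 199/ 14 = 14.21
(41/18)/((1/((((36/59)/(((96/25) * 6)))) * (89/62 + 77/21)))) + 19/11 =70749703/34765632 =2.04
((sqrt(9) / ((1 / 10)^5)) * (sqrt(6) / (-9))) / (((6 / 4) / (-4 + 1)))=163299.32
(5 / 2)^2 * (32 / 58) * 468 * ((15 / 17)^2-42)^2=6641835829200 / 2422109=2742170.49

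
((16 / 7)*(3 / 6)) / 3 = 8 / 21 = 0.38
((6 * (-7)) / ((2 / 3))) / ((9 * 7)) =-1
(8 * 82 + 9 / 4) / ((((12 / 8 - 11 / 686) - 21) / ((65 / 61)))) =-58702735 / 1633336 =-35.94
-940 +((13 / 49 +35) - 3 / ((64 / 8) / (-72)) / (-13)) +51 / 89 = -51377384 / 56693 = -906.24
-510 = -510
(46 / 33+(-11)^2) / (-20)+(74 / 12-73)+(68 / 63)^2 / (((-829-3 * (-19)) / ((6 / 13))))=-53275884521 / 730269540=-72.95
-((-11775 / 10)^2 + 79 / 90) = -249571283 / 180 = -1386507.13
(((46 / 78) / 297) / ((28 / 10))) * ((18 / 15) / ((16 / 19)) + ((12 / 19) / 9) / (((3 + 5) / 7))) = 77947 / 73945872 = 0.00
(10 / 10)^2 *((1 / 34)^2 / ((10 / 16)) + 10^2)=144502 / 1445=100.00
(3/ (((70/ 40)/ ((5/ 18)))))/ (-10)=-1/ 21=-0.05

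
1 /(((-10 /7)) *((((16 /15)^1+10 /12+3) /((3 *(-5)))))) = 15 /7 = 2.14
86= 86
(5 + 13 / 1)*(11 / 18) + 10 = 21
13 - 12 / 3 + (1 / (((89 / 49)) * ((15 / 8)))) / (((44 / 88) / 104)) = 93551 / 1335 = 70.08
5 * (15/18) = 25/6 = 4.17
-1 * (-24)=24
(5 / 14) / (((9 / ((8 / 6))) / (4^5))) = 10240 / 189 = 54.18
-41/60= -0.68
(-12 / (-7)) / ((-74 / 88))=-528 / 259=-2.04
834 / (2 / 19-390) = -2.14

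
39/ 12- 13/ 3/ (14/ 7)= 13/ 12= 1.08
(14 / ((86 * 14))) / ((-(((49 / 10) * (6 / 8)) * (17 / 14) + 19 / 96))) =-240 / 96191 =-0.00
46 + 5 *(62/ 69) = 3484/ 69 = 50.49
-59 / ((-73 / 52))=3068 / 73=42.03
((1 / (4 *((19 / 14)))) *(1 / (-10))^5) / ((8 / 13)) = -91 / 30400000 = -0.00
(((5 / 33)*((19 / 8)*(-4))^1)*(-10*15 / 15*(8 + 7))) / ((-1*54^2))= -2375 / 32076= -0.07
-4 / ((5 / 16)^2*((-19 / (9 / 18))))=512 / 475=1.08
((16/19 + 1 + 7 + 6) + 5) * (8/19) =3016/361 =8.35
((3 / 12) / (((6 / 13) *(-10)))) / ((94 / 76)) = -247 / 5640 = -0.04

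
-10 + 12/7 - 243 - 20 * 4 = -331.29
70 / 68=35 / 34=1.03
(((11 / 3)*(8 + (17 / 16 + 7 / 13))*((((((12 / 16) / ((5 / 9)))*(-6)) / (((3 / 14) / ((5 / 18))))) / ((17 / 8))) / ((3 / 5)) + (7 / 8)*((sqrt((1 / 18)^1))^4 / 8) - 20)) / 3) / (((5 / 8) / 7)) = -1530487613809 / 412439040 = -3710.82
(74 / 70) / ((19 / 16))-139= -91843 / 665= -138.11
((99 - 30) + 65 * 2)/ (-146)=-199/ 146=-1.36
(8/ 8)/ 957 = 0.00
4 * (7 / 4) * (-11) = -77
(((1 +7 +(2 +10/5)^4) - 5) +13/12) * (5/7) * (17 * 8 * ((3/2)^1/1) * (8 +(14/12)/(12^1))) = 154661155/504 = 306867.37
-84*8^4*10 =-3440640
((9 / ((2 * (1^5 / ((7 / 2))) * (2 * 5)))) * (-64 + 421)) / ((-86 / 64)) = -89964 / 215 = -418.44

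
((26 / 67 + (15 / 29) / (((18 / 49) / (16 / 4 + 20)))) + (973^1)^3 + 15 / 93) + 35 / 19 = 1054208790502945 / 1144427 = 921167353.18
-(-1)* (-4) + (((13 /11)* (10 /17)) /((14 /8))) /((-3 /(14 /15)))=-6940 /1683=-4.12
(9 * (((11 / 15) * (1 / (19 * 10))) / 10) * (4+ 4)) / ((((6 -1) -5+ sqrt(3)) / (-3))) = -66 * sqrt(3) / 2375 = -0.05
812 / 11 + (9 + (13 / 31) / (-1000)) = 28240857 / 341000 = 82.82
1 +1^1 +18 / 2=11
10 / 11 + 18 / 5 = 248 / 55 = 4.51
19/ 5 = 3.80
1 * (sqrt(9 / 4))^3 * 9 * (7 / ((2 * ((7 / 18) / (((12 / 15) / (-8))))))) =-2187 / 80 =-27.34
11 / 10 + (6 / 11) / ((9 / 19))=743 / 330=2.25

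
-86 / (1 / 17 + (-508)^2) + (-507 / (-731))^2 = 1126915604579 / 2344289265129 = 0.48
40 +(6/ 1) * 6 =76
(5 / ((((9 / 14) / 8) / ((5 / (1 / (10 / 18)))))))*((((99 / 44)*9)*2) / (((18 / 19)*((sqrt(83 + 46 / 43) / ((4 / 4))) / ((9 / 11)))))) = 13300*sqrt(155445) / 7953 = 659.34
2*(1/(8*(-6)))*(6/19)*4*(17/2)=-17/38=-0.45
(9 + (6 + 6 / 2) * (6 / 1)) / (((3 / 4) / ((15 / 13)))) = 1260 / 13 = 96.92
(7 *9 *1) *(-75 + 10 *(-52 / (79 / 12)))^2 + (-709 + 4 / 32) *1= 74550168689 / 49928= 1493153.51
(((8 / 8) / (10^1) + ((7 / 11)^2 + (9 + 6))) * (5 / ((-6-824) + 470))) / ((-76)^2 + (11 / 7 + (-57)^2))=-131327 / 5504764320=-0.00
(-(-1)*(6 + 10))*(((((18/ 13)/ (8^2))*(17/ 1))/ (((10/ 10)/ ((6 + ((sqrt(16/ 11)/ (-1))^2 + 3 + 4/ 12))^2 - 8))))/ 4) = 250801/ 1573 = 159.44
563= 563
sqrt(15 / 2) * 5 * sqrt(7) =5 * sqrt(210) / 2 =36.23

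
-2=-2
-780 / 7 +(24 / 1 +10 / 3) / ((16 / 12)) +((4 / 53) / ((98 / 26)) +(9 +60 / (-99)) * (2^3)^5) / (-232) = -3172523054 / 2485329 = -1276.50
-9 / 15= -3 / 5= -0.60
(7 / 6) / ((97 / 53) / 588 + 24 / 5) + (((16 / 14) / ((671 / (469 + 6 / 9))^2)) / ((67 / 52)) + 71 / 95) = 192527829961135121 / 135123212754763695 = 1.42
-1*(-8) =8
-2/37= -0.05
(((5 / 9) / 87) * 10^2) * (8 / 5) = 800 / 783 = 1.02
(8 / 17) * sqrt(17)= 8 * sqrt(17) / 17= 1.94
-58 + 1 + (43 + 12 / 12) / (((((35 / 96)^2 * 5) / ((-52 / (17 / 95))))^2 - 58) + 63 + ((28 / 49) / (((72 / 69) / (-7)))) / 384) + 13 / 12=-233827142944556975 / 4964580752968524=-47.10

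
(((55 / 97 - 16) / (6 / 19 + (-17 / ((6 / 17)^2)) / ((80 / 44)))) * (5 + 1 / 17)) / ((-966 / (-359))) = 2450648880 / 6313062931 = 0.39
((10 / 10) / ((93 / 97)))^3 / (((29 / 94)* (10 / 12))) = 171582524 / 38877255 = 4.41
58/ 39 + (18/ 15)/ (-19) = 5276/ 3705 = 1.42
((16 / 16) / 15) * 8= 8 / 15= 0.53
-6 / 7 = -0.86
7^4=2401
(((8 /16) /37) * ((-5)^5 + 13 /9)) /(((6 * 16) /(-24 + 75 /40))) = 103663 /10656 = 9.73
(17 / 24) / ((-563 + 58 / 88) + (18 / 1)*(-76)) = -187 / 509610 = -0.00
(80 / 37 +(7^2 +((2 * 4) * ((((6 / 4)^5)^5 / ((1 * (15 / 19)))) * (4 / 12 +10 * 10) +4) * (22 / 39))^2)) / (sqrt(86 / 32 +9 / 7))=1297794971907300780397318089301093 * sqrt(3115) / 688384026624393216000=105221461171305.05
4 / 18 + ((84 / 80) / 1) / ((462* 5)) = 0.22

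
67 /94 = 0.71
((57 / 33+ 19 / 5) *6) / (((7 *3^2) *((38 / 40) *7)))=128 / 1617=0.08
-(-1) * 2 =2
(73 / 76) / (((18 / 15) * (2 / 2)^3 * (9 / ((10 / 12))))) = 1825 / 24624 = 0.07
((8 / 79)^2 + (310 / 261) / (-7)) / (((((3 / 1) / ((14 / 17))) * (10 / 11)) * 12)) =-9997801 / 2492218530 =-0.00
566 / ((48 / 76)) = 5377 / 6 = 896.17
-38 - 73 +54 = -57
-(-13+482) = -469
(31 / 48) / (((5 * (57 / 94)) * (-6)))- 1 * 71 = -2915297 / 41040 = -71.04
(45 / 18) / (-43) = -5 / 86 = -0.06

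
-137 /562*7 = -959 /562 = -1.71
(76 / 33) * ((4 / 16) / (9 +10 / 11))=19 / 327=0.06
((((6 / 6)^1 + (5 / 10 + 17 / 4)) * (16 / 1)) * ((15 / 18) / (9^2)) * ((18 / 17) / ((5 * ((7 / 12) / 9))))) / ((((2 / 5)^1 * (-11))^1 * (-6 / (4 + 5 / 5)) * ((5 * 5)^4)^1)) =92 / 61359375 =0.00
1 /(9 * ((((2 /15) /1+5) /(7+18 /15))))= 41 /231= 0.18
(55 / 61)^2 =3025 / 3721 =0.81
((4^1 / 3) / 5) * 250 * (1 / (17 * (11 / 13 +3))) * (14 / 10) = 364 / 255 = 1.43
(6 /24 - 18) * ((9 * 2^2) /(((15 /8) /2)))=-3408 /5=-681.60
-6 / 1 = -6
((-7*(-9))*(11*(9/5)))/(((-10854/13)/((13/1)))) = -13013/670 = -19.42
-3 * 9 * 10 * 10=-2700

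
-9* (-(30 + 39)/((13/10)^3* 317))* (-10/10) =-621000/696449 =-0.89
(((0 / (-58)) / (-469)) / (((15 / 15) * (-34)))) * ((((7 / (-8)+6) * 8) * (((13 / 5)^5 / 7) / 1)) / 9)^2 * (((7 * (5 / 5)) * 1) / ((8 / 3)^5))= 0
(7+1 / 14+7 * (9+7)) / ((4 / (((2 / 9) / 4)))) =1667 / 1008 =1.65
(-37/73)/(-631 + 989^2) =-37/71356770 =-0.00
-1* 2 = -2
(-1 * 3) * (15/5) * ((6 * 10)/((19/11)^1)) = -5940/19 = -312.63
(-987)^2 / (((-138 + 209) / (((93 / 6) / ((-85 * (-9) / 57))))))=191261847 / 12070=15846.05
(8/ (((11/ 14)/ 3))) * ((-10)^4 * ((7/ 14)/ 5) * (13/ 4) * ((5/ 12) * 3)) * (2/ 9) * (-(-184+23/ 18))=136045000/ 27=5038703.70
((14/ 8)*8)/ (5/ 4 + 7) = 1.70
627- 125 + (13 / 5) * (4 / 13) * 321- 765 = -31 / 5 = -6.20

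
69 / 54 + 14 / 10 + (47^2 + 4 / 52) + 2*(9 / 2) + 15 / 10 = 1300019 / 585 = 2222.25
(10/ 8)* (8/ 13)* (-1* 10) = -100/ 13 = -7.69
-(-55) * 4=220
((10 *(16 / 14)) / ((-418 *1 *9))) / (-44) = 10 / 144837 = 0.00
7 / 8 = 0.88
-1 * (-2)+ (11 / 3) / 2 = 23 / 6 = 3.83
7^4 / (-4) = -2401 / 4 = -600.25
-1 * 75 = -75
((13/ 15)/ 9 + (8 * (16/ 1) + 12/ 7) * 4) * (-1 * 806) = -395271266/ 945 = -418276.47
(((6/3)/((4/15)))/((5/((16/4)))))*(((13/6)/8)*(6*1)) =39/4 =9.75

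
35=35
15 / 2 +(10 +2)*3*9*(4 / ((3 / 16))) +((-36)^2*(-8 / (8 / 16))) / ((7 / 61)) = -2432919 / 14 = -173779.93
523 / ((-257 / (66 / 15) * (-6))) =5753 / 3855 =1.49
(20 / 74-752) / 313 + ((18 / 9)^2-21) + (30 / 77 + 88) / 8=-29794685 / 3566948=-8.35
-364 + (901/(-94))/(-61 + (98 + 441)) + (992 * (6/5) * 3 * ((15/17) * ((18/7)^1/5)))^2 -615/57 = 793602884812167333/302233974700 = 2625789.79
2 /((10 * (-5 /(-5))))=1 /5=0.20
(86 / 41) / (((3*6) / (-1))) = -43 / 369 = -0.12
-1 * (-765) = 765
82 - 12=70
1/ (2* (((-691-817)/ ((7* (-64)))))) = 56/ 377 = 0.15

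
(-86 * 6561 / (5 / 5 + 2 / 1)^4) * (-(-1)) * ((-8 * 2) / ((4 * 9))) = 3096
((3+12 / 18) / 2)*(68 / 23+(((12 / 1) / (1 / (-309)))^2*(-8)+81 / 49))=-1363596949319 / 6762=-201655863.55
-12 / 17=-0.71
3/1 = 3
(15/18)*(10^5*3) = 250000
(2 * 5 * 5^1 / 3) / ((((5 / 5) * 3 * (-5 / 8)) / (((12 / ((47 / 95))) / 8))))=-3800 / 141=-26.95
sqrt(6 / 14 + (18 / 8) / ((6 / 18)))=sqrt(1407) / 14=2.68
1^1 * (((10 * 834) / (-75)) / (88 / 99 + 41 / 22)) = -110088 / 2725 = -40.40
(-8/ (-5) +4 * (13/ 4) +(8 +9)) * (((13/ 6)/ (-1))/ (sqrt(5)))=-1027 * sqrt(5)/ 75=-30.62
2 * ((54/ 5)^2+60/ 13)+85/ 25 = 79921/ 325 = 245.91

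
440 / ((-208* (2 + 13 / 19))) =-0.79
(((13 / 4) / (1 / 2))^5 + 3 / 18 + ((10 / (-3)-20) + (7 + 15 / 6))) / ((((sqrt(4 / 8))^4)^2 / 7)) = 7787969 / 6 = 1297994.83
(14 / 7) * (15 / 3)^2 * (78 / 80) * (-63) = -12285 / 4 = -3071.25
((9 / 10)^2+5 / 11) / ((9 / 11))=1391 / 900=1.55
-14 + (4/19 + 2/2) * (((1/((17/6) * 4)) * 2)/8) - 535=-1418547/2584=-548.97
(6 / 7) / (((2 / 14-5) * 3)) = -1 / 17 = -0.06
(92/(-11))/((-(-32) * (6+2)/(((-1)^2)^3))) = -23/704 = -0.03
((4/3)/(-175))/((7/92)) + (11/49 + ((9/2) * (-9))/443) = 107227/3256050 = 0.03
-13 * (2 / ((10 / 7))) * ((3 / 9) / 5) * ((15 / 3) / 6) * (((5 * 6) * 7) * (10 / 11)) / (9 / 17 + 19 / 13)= -96.95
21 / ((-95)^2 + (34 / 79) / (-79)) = 43687 / 18774997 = 0.00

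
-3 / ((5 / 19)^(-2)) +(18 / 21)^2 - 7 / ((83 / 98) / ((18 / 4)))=-53832300 / 1468187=-36.67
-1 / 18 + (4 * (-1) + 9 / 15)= -311 / 90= -3.46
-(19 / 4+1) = -23 / 4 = -5.75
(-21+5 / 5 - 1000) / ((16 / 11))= -2805 / 4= -701.25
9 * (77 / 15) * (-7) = -1617 / 5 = -323.40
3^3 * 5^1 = 135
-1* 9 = -9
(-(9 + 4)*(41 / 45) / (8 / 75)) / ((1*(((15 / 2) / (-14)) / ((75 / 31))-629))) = 93275 / 528546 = 0.18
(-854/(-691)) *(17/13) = 14518/8983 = 1.62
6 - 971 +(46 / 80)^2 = -1543471 / 1600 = -964.67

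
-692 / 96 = -173 / 24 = -7.21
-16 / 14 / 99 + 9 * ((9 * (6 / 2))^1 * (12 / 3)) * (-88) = -85536.01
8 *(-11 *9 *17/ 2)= -6732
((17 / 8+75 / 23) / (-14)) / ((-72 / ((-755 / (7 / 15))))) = -3741025 / 432768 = -8.64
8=8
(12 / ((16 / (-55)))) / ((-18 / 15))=275 / 8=34.38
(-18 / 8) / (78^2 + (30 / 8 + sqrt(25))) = -9 / 24371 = -0.00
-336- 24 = -360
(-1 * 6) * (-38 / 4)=57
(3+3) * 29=174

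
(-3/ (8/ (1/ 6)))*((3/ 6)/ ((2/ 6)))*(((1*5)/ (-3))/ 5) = 1/ 32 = 0.03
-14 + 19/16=-205/16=-12.81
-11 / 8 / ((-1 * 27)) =11 / 216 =0.05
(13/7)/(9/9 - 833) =-1/448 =-0.00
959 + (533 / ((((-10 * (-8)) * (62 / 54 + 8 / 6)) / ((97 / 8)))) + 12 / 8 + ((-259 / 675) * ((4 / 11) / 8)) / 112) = 63234508079 / 63676800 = 993.05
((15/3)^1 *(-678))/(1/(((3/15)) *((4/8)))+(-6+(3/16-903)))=54240/14381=3.77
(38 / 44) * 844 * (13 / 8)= 52117 / 44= 1184.48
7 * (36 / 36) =7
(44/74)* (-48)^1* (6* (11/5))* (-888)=1672704/5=334540.80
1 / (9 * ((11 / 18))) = 2 / 11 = 0.18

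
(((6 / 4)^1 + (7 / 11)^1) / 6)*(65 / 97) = 3055 / 12804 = 0.24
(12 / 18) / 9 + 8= 218 / 27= 8.07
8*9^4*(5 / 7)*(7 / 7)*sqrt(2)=262440*sqrt(2) / 7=53020.89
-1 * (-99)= 99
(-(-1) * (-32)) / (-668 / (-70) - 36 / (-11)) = -6160 / 2467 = -2.50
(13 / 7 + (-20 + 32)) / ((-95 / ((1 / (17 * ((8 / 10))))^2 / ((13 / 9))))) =-4365 / 7994896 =-0.00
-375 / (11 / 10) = -3750 / 11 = -340.91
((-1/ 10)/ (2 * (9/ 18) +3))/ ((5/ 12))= -3/ 50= -0.06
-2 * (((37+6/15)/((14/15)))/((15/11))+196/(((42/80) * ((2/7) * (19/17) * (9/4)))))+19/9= -19676536/17955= -1095.88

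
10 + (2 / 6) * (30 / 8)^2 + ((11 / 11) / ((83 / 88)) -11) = 4.75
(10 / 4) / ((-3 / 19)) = -95 / 6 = -15.83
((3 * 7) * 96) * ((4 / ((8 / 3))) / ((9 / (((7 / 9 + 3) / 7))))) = 544 / 3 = 181.33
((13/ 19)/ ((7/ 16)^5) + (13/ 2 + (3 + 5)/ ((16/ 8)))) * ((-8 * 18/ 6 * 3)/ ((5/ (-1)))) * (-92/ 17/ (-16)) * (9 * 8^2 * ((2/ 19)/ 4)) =2025094055904/ 515722795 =3926.71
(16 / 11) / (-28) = -4 / 77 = -0.05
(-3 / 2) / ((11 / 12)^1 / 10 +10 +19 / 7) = -1260 / 10757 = -0.12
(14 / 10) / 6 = 7 / 30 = 0.23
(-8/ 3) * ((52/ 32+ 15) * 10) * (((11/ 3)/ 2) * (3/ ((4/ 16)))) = -29260/ 3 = -9753.33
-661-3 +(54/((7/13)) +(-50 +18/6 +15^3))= 19350/7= 2764.29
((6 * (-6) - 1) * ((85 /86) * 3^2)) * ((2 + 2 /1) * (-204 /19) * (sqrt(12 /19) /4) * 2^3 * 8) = 369550080 * sqrt(57) /15523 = 179736.00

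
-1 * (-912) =912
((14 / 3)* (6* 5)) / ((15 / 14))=392 / 3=130.67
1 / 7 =0.14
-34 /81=-0.42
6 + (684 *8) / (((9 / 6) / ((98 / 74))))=178974 / 37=4837.14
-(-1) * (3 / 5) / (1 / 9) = 5.40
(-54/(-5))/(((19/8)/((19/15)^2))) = 912/125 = 7.30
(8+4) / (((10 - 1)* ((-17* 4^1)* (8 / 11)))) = -11 / 408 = -0.03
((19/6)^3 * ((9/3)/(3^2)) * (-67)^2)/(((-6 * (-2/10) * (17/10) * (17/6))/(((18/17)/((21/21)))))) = 769751275/88434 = 8704.25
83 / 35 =2.37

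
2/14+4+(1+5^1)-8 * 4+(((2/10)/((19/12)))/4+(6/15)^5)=-9066994/415625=-21.82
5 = 5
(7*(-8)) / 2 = -28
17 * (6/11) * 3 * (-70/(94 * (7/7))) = -10710/517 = -20.72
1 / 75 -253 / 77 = -1718 / 525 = -3.27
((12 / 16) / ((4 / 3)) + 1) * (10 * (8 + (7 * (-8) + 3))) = -5625 / 8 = -703.12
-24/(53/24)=-576/53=-10.87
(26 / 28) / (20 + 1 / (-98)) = 91 / 1959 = 0.05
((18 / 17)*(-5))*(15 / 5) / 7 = -270 / 119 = -2.27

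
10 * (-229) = -2290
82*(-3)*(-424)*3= 312912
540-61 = 479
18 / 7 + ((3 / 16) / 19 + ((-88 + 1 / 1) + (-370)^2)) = 291143557 / 2128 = 136815.58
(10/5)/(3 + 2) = 2/5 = 0.40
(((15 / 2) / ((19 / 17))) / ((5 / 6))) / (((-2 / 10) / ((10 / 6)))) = -1275 / 19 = -67.11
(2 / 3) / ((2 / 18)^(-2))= 0.01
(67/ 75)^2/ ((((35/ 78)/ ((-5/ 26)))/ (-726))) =1086338/ 4375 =248.31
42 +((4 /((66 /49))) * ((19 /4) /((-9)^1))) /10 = 248549 /5940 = 41.84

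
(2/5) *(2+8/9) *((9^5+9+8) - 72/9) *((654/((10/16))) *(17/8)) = 151749137.28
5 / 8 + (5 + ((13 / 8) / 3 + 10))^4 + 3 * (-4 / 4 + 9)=19365048625 / 331776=58367.84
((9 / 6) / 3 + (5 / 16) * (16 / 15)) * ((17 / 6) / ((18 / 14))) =595 / 324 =1.84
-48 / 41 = -1.17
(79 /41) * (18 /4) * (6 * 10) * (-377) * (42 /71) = -337739220 /2911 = -116021.72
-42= -42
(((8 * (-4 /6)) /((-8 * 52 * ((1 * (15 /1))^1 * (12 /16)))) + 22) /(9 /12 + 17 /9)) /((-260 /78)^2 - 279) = -0.03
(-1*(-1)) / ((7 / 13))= 13 / 7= 1.86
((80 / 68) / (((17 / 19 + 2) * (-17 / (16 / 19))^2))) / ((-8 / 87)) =-11136 / 1026817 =-0.01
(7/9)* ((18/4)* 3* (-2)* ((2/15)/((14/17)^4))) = -83521/13720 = -6.09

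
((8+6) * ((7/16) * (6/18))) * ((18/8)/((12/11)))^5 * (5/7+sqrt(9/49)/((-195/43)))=12875544297/272629760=47.23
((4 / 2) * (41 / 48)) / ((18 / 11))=1.04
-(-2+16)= -14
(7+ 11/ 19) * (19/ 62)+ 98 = 3110/ 31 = 100.32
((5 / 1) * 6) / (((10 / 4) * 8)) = 3 / 2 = 1.50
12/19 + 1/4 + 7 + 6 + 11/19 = 1099/76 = 14.46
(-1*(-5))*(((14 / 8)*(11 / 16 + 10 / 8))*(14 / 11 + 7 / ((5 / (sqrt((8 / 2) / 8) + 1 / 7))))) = 1519*sqrt(2) / 128 + 17577 / 704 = 41.75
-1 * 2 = -2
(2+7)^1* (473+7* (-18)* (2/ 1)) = 1989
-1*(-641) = 641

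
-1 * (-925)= 925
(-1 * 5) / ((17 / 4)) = -20 / 17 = -1.18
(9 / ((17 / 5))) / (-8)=-45 / 136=-0.33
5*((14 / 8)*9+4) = 395 / 4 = 98.75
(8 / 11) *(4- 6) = -1.45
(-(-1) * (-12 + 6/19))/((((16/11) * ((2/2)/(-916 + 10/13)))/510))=1852250895/494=3749495.74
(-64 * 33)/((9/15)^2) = -17600/3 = -5866.67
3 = 3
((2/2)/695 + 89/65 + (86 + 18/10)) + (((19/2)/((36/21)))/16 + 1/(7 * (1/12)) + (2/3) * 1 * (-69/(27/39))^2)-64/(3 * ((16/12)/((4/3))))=1462744489289/218574720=6692.19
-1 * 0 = 0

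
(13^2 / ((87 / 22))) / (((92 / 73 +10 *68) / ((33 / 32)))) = 1492777 / 23075648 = 0.06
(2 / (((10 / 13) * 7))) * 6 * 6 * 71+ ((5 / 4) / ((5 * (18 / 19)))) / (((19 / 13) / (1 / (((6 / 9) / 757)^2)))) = 261800591 / 1120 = 233750.53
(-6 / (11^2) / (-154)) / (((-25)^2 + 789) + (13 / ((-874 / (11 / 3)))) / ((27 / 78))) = 35397 / 155425513859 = 0.00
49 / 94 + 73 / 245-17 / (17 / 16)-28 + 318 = 6329087 / 23030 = 274.82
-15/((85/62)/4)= -43.76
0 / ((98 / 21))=0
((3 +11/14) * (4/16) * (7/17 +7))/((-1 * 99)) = -53/748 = -0.07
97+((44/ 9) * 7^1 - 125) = 56/ 9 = 6.22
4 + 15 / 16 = 79 / 16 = 4.94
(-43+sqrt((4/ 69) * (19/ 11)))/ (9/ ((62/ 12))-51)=1333/ 1527-62 * sqrt(14421)/ 1158993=0.87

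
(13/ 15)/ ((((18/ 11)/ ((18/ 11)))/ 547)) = 7111/ 15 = 474.07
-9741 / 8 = -1217.62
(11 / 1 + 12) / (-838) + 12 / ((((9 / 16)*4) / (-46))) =-616837 / 2514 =-245.36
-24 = -24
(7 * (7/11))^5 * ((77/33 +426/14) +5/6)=56938939477/966306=58924.34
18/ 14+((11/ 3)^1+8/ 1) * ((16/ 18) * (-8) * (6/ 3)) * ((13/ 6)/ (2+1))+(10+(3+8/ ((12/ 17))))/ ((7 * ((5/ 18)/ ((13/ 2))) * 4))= -98.21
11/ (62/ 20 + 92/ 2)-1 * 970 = -476160/ 491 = -969.78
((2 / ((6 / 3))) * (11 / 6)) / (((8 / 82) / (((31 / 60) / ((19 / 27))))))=13.80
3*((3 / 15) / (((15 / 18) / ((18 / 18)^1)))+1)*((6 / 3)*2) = 372 / 25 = 14.88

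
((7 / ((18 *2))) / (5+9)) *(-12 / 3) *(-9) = 1 / 2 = 0.50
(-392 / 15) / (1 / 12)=-1568 / 5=-313.60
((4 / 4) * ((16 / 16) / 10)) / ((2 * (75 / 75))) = 1 / 20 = 0.05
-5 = -5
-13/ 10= -1.30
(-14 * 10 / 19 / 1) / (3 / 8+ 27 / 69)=-25760 / 2679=-9.62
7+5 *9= 52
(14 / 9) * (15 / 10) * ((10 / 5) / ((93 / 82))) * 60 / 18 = 11480 / 837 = 13.72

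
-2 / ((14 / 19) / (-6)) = 114 / 7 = 16.29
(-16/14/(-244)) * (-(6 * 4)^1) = -48/427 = -0.11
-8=-8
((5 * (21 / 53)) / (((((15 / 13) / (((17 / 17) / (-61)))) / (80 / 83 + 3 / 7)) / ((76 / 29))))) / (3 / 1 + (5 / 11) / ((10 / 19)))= -17584424 / 661455635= -0.03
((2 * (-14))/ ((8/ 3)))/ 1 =-21/ 2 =-10.50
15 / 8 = 1.88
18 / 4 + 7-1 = 21 / 2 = 10.50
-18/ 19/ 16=-9/ 152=-0.06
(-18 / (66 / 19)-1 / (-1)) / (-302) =23 / 1661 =0.01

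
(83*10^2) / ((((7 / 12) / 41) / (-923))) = -3769162800 / 7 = -538451828.57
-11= -11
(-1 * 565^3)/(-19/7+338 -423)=1262534875/614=2056245.72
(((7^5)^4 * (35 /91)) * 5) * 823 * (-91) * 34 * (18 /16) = -439572104121893992983956.30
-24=-24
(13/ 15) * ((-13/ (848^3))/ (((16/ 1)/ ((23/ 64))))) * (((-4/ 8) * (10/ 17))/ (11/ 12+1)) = 169/ 2653850435584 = 0.00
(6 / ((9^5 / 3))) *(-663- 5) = -1336 / 6561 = -0.20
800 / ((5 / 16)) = 2560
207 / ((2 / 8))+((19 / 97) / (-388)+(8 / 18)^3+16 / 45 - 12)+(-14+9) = 111316341941 / 137183220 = 811.44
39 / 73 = 0.53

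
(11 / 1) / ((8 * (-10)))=-11 / 80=-0.14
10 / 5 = 2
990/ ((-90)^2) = 11/ 90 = 0.12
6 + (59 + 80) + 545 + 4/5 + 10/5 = 3464/5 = 692.80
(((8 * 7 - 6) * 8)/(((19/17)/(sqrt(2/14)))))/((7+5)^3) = 425 * sqrt(7)/14364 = 0.08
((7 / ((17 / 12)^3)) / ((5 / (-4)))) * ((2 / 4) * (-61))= 1475712 / 24565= 60.07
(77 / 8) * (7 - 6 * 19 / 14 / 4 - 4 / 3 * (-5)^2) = -26213 / 96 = -273.05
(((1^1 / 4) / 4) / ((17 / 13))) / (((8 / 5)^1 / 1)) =65 / 2176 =0.03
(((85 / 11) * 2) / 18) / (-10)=-17 / 198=-0.09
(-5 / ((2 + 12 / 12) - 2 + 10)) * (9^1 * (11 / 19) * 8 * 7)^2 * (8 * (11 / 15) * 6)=-491774976 / 361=-1362257.55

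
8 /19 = 0.42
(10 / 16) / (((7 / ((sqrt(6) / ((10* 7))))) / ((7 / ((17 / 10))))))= 5* sqrt(6) / 952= 0.01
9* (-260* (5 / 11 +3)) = -88920 / 11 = -8083.64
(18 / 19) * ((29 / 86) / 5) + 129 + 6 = 551736 / 4085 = 135.06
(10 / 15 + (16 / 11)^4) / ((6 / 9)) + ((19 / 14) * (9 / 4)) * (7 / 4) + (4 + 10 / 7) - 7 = 11.49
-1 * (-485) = 485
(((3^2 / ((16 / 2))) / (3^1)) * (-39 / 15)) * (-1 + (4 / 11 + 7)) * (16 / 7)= -156 / 11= -14.18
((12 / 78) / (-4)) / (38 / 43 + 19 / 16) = -344 / 18525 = -0.02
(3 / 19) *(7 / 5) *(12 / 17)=252 / 1615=0.16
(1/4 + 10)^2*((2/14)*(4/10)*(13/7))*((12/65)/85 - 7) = -64992503/833000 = -78.02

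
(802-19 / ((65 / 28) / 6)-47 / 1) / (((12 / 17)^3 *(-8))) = -225423179 / 898560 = -250.87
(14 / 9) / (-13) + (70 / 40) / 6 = 161 / 936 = 0.17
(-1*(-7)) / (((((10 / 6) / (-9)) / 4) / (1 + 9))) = -1512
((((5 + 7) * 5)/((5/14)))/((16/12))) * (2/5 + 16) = 10332/5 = 2066.40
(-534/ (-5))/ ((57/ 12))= 2136/ 95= 22.48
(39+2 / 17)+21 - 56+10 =240 / 17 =14.12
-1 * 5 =-5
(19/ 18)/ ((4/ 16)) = 38/ 9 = 4.22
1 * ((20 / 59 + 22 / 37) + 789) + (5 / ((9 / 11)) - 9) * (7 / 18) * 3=786.56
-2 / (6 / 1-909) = 2 / 903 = 0.00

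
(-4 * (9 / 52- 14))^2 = 516961 / 169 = 3058.94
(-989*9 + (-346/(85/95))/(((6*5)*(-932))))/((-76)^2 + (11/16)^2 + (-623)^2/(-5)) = 135386135872/1092845512737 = 0.12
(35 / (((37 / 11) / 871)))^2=112449562225 / 1369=82139928.58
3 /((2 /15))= 45 /2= 22.50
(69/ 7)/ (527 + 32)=69/ 3913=0.02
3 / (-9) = -1 / 3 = -0.33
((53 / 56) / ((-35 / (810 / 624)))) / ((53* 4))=-0.00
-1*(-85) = 85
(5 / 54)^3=125 / 157464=0.00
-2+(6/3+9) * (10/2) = 53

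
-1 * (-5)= 5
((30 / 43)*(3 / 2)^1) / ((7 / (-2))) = -90 / 301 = -0.30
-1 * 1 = -1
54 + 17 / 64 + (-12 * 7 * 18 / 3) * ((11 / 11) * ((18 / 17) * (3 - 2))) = -521567 / 1088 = -479.38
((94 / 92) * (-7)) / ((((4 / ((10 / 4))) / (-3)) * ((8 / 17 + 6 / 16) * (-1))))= -16779 / 1058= -15.86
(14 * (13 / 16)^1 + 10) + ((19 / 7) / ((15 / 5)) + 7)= 4919 / 168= 29.28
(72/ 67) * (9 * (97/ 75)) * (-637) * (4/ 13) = -4106592/ 1675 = -2451.70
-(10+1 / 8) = -81 / 8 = -10.12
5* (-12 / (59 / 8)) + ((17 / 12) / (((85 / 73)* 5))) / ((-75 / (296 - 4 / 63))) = -190174927 / 20908125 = -9.10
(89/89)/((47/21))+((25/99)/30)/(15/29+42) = 0.45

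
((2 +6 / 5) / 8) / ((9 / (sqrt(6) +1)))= 2 / 45 +2 * sqrt(6) / 45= 0.15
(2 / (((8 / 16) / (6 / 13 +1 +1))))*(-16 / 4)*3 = -1536 / 13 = -118.15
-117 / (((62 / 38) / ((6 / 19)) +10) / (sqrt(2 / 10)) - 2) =-63882* sqrt(5) / 41261 - 8424 / 41261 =-3.67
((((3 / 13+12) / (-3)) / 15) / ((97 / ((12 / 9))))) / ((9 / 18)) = -424 / 56745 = -0.01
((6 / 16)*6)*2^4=36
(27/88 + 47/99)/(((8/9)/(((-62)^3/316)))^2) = 4944283006851/8787328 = 562660.57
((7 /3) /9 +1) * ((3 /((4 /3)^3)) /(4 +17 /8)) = 51 /196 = 0.26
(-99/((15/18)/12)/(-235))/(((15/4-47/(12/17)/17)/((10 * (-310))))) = 5303232/47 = 112834.72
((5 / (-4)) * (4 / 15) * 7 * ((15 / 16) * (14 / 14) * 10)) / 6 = -175 / 48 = -3.65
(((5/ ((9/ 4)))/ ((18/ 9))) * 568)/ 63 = 10.02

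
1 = 1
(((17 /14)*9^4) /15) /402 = 12393 /9380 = 1.32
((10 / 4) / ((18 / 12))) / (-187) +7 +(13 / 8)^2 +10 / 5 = 417625 / 35904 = 11.63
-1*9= -9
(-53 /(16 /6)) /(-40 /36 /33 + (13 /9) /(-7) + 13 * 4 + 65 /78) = -330561 /874732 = -0.38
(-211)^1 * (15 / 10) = -633 / 2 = -316.50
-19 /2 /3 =-19 /6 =-3.17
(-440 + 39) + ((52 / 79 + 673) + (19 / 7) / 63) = 9500641 / 34839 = 272.70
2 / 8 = 1 / 4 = 0.25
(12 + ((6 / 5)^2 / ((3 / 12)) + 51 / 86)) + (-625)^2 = 839883209 / 2150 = 390643.35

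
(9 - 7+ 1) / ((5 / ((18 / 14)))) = 27 / 35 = 0.77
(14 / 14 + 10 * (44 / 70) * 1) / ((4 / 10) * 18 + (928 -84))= 255 / 29792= 0.01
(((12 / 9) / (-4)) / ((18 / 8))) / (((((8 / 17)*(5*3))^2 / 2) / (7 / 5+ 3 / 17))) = -1139 / 121500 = -0.01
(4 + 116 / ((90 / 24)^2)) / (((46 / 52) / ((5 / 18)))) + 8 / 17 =683596 / 158355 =4.32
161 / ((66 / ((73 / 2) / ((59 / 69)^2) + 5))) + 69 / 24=125762965 / 918984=136.85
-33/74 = -0.45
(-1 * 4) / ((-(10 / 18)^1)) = 36 / 5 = 7.20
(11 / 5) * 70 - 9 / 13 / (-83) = 166175 / 1079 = 154.01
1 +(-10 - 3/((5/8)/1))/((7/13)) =-927/35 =-26.49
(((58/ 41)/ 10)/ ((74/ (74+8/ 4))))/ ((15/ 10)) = 2204/ 22755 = 0.10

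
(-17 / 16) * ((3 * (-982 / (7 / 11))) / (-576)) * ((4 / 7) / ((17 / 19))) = -102619 / 18816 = -5.45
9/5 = 1.80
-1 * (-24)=24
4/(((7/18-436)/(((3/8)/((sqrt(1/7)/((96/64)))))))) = -81*sqrt(7)/15682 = -0.01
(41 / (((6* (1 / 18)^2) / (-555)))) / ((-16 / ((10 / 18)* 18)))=3071925 / 4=767981.25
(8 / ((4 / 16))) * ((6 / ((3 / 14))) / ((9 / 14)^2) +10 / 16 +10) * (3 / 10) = 752.43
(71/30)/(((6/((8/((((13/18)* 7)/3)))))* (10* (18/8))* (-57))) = -568/389025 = -0.00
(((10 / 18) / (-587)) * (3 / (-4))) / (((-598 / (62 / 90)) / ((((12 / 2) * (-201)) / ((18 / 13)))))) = 2077 / 2916216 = 0.00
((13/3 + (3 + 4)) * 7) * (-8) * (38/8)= -9044/3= -3014.67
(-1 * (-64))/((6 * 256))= 1/24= 0.04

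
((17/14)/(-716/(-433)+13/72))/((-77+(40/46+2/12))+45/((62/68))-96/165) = -62350908840/2560792588837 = -0.02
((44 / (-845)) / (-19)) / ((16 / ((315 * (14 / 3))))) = 1617 / 6422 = 0.25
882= 882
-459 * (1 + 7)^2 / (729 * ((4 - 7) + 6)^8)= -1088 / 177147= -0.01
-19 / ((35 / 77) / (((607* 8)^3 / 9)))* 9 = -4786436657868.80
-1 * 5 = -5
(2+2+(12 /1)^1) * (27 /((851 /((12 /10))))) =2592 /4255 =0.61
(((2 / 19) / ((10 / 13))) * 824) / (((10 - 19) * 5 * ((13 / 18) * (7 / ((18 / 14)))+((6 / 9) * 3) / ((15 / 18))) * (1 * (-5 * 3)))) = 64272 / 2436275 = 0.03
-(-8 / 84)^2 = -4 / 441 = -0.01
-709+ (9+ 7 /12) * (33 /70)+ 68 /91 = -703.73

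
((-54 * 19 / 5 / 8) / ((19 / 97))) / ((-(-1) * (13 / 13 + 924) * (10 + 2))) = -0.01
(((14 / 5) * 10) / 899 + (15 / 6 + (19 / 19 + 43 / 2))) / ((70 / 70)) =25.03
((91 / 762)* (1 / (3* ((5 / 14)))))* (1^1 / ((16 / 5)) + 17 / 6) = 96187 / 274320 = 0.35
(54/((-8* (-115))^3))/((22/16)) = 27/535348000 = 0.00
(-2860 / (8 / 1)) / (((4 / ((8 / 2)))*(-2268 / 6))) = 0.95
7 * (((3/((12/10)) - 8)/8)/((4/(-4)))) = 77/16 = 4.81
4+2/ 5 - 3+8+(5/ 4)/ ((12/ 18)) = 451/ 40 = 11.28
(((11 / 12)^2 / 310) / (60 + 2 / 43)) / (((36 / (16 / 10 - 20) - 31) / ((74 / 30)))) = -4427753 / 1310511657600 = -0.00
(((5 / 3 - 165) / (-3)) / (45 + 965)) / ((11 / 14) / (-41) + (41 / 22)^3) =149742824 / 17927082567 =0.01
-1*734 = -734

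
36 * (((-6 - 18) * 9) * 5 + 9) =-38556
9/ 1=9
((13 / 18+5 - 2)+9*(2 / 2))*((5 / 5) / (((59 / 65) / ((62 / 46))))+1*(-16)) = -4510613 / 24426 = -184.66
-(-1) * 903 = 903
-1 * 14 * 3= -42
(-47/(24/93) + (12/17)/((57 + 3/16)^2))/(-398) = 6912400483/15105771600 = 0.46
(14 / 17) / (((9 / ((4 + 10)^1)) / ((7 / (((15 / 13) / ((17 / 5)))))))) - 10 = 11086 / 675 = 16.42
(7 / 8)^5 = 16807 / 32768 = 0.51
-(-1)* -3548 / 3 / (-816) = 887 / 612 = 1.45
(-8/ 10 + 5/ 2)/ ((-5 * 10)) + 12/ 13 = 5779/ 6500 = 0.89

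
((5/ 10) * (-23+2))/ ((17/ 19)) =-399/ 34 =-11.74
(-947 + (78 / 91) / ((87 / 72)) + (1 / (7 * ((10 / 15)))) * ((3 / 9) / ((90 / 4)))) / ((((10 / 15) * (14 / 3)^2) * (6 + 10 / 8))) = -12966504 / 1442315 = -8.99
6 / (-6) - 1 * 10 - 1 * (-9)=-2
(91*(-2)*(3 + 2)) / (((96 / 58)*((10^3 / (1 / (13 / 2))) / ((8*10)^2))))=-1624 / 3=-541.33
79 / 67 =1.18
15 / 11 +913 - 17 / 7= 70219 / 77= 911.94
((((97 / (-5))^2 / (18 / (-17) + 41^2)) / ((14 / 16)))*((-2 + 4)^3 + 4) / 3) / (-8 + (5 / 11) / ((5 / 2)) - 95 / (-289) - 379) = -8135849392 / 3070288843125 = -0.00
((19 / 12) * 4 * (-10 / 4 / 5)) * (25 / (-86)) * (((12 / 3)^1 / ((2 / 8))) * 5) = 9500 / 129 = 73.64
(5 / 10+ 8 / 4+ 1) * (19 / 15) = 133 / 30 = 4.43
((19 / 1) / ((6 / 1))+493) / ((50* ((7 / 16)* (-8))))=-2977 / 1050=-2.84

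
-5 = -5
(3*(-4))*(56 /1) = -672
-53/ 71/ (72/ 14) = -371/ 2556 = -0.15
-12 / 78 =-2 / 13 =-0.15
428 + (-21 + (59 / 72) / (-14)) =410197 / 1008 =406.94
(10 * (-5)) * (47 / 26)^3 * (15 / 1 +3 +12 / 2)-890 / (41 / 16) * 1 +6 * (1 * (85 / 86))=-28778289755 / 3873311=-7429.89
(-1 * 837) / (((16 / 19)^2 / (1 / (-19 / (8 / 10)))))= 15903 / 320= 49.70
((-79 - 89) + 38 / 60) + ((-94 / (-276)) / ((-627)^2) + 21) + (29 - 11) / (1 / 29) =50946963179 / 135629505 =375.63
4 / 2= 2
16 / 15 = 1.07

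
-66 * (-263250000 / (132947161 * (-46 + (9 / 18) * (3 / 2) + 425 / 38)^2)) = 586872000000 / 5211311797411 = 0.11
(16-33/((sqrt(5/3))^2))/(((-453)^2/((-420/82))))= 266/2804523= 0.00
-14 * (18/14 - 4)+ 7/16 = 615/16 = 38.44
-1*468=-468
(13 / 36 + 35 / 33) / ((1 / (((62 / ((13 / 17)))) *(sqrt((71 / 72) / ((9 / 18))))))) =296701 *sqrt(71) / 15444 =161.88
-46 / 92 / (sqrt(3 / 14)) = -sqrt(42) / 6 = -1.08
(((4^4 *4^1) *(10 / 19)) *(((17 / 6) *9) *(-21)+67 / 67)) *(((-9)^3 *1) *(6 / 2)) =11970063360 / 19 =630003334.74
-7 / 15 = -0.47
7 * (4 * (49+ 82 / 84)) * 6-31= 8365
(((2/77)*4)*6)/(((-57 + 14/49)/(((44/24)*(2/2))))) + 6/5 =2342/1985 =1.18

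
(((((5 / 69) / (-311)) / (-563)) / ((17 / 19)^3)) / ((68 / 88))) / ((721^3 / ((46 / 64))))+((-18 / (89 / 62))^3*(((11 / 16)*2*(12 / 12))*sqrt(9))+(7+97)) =-1489150762162438347298696082875 / 185473351982240749879606896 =-8028.92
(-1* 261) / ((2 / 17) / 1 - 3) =4437 / 49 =90.55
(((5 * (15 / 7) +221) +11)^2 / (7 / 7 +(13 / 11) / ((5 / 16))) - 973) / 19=146224004 / 244853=597.19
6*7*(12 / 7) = 72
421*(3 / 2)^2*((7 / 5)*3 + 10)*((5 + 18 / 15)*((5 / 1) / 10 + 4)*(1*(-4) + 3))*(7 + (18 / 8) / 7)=-3077308341 / 1120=-2747596.73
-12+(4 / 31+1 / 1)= -337 / 31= -10.87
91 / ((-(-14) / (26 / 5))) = 169 / 5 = 33.80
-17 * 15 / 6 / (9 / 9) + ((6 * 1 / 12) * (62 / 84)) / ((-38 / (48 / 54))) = -305297 / 7182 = -42.51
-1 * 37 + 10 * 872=8683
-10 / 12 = -5 / 6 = -0.83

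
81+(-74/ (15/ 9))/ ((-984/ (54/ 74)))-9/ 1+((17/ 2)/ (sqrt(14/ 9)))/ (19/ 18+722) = 459*sqrt(14)/ 182210+59067/ 820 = 72.04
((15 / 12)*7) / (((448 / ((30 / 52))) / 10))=375 / 3328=0.11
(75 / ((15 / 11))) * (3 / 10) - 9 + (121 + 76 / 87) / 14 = 9869 / 609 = 16.21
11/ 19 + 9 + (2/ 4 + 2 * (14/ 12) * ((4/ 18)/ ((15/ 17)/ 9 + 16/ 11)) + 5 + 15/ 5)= 5484877/ 297882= 18.41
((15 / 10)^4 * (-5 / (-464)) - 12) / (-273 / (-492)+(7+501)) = -1212001 / 51598656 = -0.02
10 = 10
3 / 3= 1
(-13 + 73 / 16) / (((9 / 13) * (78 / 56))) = -35 / 4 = -8.75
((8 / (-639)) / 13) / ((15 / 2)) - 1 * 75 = -9345391 / 124605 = -75.00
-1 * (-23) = 23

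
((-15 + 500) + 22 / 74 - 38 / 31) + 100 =669930 / 1147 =584.07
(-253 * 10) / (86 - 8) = -1265 / 39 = -32.44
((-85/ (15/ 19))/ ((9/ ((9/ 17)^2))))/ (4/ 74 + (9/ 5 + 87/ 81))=-284715/ 248642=-1.15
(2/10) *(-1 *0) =0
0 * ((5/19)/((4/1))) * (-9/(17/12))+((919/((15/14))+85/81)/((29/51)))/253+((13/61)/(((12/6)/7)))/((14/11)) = 1584344221/241680780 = 6.56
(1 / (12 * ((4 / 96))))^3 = 8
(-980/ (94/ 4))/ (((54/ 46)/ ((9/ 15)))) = -9016/ 423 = -21.31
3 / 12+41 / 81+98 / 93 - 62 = -604549 / 10044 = -60.19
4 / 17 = 0.24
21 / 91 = 3 / 13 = 0.23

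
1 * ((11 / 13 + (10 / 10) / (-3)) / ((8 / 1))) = 5 / 78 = 0.06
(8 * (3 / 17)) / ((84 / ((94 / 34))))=94 / 2023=0.05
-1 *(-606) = 606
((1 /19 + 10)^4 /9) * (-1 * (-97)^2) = -12522093363649 /1172889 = -10676281.70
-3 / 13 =-0.23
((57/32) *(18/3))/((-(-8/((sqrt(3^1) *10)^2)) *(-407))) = -12825/13024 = -0.98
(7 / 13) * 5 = 35 / 13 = 2.69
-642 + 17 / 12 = -7687 / 12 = -640.58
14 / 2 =7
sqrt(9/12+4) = 2.18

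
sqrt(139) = 11.79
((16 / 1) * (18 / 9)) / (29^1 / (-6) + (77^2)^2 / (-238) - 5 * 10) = -1632 / 7535591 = -0.00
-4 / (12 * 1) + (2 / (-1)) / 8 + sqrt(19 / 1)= -7 / 12 + sqrt(19)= 3.78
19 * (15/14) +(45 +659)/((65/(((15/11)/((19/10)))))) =28.13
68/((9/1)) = 68/9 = 7.56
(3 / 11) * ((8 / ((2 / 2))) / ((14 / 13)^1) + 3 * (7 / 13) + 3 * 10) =969 / 91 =10.65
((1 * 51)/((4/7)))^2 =7965.56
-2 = -2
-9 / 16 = -0.56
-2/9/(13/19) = -38/117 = -0.32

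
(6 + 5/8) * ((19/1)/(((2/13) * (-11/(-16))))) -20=1170.09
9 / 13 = 0.69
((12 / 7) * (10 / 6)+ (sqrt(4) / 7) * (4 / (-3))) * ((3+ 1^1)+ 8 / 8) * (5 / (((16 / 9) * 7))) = 975 / 196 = 4.97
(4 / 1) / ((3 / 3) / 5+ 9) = 10 / 23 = 0.43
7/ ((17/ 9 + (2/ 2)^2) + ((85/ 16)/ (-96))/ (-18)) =2.42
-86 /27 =-3.19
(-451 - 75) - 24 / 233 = -122582 / 233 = -526.10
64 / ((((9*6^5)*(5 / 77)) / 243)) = 3.42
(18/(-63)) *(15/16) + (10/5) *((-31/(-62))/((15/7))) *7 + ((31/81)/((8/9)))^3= 40218173/13063680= 3.08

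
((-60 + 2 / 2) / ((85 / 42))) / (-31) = 2478 / 2635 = 0.94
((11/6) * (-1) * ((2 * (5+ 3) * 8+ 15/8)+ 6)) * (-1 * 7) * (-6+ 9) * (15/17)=1255485/272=4615.75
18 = 18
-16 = -16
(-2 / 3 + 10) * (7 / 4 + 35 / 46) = 539 / 23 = 23.43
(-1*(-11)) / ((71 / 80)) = 880 / 71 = 12.39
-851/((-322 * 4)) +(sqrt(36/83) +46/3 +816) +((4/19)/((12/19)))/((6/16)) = 6 * sqrt(83)/83 +419773/504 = 833.54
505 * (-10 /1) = -5050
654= 654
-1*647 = -647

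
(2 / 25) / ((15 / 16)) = 32 / 375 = 0.09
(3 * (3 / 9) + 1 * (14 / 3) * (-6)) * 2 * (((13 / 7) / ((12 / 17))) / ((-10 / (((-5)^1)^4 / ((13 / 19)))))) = 363375 / 28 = 12977.68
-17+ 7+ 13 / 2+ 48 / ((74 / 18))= 605 / 74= 8.18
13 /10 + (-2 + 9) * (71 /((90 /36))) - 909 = -708.90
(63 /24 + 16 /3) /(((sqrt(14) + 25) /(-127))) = -606425 /14664 + 24257 * sqrt(14) /14664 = -35.17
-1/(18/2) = -1/9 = -0.11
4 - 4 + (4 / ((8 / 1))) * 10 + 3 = 8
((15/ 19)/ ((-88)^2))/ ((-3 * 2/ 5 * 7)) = -25/ 2059904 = -0.00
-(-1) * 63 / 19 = 63 / 19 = 3.32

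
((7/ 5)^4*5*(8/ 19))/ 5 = 19208/ 11875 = 1.62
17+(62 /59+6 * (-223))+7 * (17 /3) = -226610 /177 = -1280.28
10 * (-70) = -700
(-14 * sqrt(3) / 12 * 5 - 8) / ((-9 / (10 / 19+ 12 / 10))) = 1312 / 855+ 574 * sqrt(3) / 513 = 3.47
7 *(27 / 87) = 63 / 29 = 2.17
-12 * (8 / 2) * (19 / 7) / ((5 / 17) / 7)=-15504 / 5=-3100.80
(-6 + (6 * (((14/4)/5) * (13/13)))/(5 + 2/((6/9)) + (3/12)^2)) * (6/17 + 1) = -7.41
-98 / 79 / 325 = -98 / 25675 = -0.00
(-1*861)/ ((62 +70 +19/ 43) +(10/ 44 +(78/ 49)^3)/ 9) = -862432347546/ 133136409617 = -6.48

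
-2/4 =-1/2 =-0.50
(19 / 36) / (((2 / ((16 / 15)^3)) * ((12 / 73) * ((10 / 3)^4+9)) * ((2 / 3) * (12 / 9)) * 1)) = 22192 / 1341125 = 0.02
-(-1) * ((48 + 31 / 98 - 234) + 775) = 57753 / 98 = 589.32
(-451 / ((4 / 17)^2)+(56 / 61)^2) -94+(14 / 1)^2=-478868571 / 59536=-8043.34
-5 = -5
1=1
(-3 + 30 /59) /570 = -49 /11210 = -0.00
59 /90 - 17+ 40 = 2129 /90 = 23.66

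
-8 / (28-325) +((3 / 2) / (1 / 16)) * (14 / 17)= 99928 / 5049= 19.79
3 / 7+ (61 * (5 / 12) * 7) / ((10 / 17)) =302.89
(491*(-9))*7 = -30933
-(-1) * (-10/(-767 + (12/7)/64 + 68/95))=0.01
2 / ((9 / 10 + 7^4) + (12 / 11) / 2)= 220 / 264269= 0.00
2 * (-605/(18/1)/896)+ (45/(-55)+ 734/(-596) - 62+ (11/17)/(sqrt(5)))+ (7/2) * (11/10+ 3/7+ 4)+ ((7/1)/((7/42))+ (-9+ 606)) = 11 * sqrt(5)/85+ 39269066633/66084480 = 594.51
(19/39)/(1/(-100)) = -1900/39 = -48.72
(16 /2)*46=368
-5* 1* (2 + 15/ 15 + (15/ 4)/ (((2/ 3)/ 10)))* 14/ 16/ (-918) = 2765/ 9792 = 0.28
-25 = -25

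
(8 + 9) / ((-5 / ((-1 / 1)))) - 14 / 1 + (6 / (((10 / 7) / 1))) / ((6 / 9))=-43 / 10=-4.30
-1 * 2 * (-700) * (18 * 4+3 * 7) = 130200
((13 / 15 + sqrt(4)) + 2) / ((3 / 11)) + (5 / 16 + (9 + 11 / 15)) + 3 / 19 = 383699 / 13680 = 28.05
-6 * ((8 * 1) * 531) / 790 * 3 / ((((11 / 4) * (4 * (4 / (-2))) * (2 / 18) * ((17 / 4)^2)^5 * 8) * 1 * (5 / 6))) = 135300907008 / 43797467487254525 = 0.00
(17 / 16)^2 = 289 / 256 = 1.13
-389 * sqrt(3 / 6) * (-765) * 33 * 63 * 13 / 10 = 1608565959 * sqrt(2) / 4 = 568713948.80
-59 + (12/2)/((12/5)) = -113/2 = -56.50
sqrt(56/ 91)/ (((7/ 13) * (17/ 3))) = 6 * sqrt(26)/ 119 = 0.26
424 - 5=419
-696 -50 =-746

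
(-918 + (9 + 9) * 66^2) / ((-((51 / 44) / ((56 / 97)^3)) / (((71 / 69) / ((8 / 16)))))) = -9447311892480 / 356855143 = -26473.80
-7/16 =-0.44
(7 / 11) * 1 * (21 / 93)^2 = 343 / 10571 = 0.03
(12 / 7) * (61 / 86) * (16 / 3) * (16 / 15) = 31232 / 4515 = 6.92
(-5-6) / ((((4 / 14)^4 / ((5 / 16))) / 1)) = -132055 / 256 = -515.84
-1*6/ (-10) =3/ 5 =0.60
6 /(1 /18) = 108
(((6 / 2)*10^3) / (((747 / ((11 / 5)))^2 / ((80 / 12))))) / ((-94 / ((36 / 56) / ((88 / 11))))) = -3025 / 20398329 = -0.00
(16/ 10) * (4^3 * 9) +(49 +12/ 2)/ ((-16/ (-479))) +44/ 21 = 4318033/ 1680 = 2570.26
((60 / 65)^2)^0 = 1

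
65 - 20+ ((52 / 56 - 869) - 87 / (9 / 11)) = -39035 / 42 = -929.40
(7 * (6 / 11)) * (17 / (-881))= -714 / 9691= -0.07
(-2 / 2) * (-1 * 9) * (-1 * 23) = -207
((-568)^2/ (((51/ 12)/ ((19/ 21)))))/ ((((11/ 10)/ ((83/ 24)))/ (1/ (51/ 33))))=2543890240/ 18207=139720.45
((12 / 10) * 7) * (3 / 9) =14 / 5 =2.80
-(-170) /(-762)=-85 /381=-0.22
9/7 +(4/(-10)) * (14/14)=31/35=0.89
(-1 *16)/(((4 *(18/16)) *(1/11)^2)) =-3872/9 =-430.22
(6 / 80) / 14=3 / 560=0.01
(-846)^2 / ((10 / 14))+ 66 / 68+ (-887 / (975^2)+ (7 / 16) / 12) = 1036352082875069 / 1034280000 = 1002003.41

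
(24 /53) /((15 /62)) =496 /265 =1.87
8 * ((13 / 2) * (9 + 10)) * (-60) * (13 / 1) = -770640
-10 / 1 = -10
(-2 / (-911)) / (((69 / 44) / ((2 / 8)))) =0.00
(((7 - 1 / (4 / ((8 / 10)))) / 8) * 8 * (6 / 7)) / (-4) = -51 / 35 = -1.46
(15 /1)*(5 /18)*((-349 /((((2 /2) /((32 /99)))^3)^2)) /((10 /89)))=-41689368494080 /2824440448203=-14.76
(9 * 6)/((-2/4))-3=-111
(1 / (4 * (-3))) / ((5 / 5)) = -1 / 12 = -0.08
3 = 3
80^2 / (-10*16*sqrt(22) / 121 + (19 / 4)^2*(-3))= -147606835200 / 1548008059 + 2883584000*sqrt(22) / 1548008059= -86.62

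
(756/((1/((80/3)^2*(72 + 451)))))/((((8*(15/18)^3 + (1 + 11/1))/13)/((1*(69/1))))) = 6809530291200/449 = 15165991739.87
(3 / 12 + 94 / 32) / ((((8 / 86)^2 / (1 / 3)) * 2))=31433 / 512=61.39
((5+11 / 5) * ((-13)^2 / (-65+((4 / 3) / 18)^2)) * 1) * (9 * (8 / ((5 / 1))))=-319336992 / 1184525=-269.59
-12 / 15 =-4 / 5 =-0.80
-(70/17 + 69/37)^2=-14160169/395641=-35.79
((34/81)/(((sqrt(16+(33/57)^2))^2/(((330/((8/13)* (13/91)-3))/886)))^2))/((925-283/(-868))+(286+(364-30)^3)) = 3853729264737352/5580038573065160726479192863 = 0.00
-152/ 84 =-38/ 21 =-1.81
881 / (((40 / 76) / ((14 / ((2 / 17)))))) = 1991941 / 10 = 199194.10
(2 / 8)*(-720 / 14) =-90 / 7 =-12.86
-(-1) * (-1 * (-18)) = 18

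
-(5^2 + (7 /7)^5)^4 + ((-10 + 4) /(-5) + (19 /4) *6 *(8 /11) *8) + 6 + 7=-25123779 /55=-456795.98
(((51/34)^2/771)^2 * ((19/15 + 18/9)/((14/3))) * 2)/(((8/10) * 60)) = 21/84542720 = 0.00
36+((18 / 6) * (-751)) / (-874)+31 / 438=3698785 / 95703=38.65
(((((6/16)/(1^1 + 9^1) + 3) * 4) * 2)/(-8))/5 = -243/400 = -0.61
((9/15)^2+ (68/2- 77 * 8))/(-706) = 0.82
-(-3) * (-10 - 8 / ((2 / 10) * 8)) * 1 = -45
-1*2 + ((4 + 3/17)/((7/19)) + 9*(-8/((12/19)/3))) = -39587/119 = -332.66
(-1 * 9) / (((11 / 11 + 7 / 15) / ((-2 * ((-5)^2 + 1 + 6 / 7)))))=25380 / 77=329.61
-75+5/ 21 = -1570/ 21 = -74.76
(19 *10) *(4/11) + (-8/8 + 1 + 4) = 73.09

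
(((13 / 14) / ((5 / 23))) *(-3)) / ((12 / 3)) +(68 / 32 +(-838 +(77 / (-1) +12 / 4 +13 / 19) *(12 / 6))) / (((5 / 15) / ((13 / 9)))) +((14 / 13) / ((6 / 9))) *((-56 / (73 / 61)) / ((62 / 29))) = -504282729779 / 117381810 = -4296.09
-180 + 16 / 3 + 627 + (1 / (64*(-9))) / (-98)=25533313 / 56448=452.33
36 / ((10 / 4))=72 / 5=14.40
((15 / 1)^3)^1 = 3375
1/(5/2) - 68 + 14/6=-65.27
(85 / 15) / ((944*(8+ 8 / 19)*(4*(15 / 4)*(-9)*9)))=-323 / 550540800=-0.00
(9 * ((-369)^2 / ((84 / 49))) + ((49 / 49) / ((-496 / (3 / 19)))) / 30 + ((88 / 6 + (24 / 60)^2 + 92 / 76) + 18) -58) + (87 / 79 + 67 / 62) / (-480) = 53218158563791 / 74449600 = 714821.28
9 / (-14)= -9 / 14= -0.64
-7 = -7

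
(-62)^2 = 3844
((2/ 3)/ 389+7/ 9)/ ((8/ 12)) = 2729/ 2334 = 1.17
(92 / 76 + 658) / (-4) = -12525 / 76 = -164.80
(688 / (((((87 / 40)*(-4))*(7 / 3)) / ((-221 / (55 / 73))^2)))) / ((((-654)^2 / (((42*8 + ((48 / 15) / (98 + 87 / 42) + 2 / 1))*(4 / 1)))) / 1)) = -848036659732290496 / 91993058370675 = -9218.49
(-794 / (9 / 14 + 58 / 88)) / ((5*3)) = -244552 / 6015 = -40.66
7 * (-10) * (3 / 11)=-210 / 11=-19.09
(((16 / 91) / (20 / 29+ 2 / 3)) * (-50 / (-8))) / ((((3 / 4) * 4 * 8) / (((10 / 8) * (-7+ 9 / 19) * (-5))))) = 561875 / 408044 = 1.38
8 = 8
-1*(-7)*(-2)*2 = -28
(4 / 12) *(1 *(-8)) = -8 / 3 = -2.67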